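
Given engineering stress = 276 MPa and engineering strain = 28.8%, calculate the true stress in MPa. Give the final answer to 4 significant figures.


sigma_true = sigma_eng * (1 + epsilon_eng)
sigma_true = 276 * (1 + 0.288)
sigma_true = 355.5 MPa


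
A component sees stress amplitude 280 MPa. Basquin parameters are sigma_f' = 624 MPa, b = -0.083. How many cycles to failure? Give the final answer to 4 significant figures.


sigma_a = sigma_f' * (2*Nf)^b
2*Nf = (sigma_a / sigma_f')^(1/b)
2*Nf = (280 / 624)^(1/-0.083)
2*Nf = 15598.8
Nf = 7799 cycles


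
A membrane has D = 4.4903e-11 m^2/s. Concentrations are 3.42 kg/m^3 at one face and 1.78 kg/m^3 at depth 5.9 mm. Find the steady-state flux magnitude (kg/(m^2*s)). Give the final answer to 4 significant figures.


J = -D * (dC/dx) = D * (C1 - C2) / dx
J = 4.4903e-11 * (3.42 - 1.78) / 5.9e-03
J = 1.248e-08 kg/(m^2*s)


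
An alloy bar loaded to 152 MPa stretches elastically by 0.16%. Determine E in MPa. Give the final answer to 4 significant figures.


E = sigma / epsilon
epsilon = 0.16% = 1.6e-03
E = 152 / 1.6e-03
E = 95000 MPa


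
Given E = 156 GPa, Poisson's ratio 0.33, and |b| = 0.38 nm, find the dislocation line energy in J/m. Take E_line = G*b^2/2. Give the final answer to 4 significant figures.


Step 1: G = E / (2*(1+nu))
G = 156 / (2*(1+0.33)) = 58.6466 GPa = 5.86466e+10 Pa
Step 2: E_line = G*b^2/2
b = 0.38 nm = 3.8e-10 m
E_line = 0.5 * 5.86466e+10 * (3.8e-10)^2 = 4.234e-09 J/m


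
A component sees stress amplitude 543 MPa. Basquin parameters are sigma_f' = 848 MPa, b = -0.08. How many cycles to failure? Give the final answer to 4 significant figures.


sigma_a = sigma_f' * (2*Nf)^b
2*Nf = (sigma_a / sigma_f')^(1/b)
2*Nf = (543 / 848)^(1/-0.08)
2*Nf = 262.997
Nf = 131.5 cycles


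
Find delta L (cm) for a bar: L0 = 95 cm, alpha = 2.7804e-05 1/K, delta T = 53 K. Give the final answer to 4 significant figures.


dL = L0 * alpha * dT
dL = 95 * 2.7804e-05 * 53
dL = 0.14 cm


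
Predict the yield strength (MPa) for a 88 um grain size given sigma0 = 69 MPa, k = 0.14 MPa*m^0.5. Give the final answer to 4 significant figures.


sigma_y = sigma0 + k / sqrt(d)
d = 88 um = 8.8e-05 m
sigma_y = 69 + 0.14 / sqrt(8.8e-05)
sigma_y = 83.92 MPa


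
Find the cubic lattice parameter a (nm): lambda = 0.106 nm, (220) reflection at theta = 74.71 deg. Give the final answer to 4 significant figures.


d = lambda / (2*sin(theta))
d = 0.106 / (2*sin(74.71 deg))
d = 0.0549449 nm
a = d * sqrt(h^2+k^2+l^2) = 0.0549449 * sqrt(8)
a = 0.1554 nm


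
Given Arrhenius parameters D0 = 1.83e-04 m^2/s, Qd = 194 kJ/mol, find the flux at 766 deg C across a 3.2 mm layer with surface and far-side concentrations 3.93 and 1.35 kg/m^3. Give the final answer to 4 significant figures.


Step 1: D = D0 * exp(-Qd/(R*T))
T = 766 + 273.15 = 1039.15 K
D = 1.83e-04 * exp(-194e3 / (8.314 * 1039.15)) = 3.23862e-14 m^2/s
Step 2: J = D * (C1 - C2) / dx
J = 3.23862e-14 * (3.93 - 1.35) / 3.2e-03
J = 2.611e-11 kg/(m^2*s)


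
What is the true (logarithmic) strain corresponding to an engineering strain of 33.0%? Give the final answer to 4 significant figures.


epsilon_true = ln(1 + epsilon_eng)
epsilon_true = ln(1 + 0.33)
epsilon_true = 0.2852


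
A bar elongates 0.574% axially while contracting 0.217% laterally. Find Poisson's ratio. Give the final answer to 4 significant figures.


nu = -epsilon_lat / epsilon_axial
Lateral strain is contraction (negative), so using magnitudes:
nu = 0.217 / 0.574
nu = 0.378


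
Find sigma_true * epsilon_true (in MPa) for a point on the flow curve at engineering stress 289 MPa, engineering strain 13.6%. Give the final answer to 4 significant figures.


sigma_true = sigma_eng * (1 + epsilon_eng)
sigma_true = 289 * (1 + 0.136) = 328.304 MPa
epsilon_true = ln(1 + epsilon_eng)
epsilon_true = ln(1 + 0.136) = 0.127513
sigma_true * epsilon_true = 328.304 * 0.127513 = 41.86 MPa


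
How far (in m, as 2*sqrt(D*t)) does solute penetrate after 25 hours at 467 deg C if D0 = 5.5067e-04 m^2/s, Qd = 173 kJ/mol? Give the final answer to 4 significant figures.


Step 1: D = D0 * exp(-Qd/(R*T))
T = 740.15 K
D = 5.5067e-04 * exp(-173e3 / (8.314 * 740.15)) = 3.39871e-16 m^2/s
Step 2: L = 2*sqrt(D*t)
t = 25 h = 90000 s
L = 2*sqrt(3.39871e-16 * 90000) = 1.106e-05 m


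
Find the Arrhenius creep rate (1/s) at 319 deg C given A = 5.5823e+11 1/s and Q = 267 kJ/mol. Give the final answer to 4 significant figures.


rate = A * exp(-Q / (R*T))
T = 319 + 273.15 = 592.15 K
rate = 5.5823e+11 * exp(-267e3 / (8.314 * 592.15))
rate = 1.561e-12 1/s


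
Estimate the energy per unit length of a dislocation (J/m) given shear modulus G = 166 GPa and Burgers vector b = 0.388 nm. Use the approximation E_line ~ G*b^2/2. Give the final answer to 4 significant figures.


E = G*b^2/2
b = 0.388 nm = 3.88e-10 m
G = 166 GPa = 1.66e+11 Pa
E = 0.5 * 1.66e+11 * (3.88e-10)^2
E = 1.25e-08 J/m


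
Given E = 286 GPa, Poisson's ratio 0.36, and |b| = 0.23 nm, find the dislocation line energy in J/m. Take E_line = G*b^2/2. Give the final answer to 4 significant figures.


Step 1: G = E / (2*(1+nu))
G = 286 / (2*(1+0.36)) = 105.147 GPa = 1.05147e+11 Pa
Step 2: E_line = G*b^2/2
b = 0.23 nm = 2.3e-10 m
E_line = 0.5 * 1.05147e+11 * (2.3e-10)^2 = 2.781e-09 J/m


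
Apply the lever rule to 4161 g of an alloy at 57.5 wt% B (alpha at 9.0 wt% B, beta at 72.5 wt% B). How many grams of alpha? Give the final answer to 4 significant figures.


f_alpha = (C_beta - C0) / (C_beta - C_alpha)
f_alpha = (72.5 - 57.5) / (72.5 - 9.0) = 0.23622
m_alpha = f_alpha * m_total = 0.23622 * 4161 = 982.9 g


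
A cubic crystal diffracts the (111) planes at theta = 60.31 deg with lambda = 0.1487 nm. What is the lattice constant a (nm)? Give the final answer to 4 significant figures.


d = lambda / (2*sin(theta))
d = 0.1487 / (2*sin(60.31 deg))
d = 0.0855859 nm
a = d * sqrt(h^2+k^2+l^2) = 0.0855859 * sqrt(3)
a = 0.1482 nm


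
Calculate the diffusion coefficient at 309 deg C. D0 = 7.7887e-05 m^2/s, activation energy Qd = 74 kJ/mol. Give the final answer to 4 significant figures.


D = D0 * exp(-Qd / (R*T))
T = 582.15 K
D = 7.7887e-05 * exp(-74e3 / (8.314 * 582.15))
D = 1.784e-11 m^2/s


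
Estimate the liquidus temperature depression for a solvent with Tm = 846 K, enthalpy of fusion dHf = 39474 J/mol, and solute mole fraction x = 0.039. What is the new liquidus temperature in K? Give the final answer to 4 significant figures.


dT = R*Tm^2*x / dHf
dT = 8.314 * 846^2 * 0.039 / 39474
dT = 5.87901 K
T_new = 846 - 5.87901 = 840.1 K


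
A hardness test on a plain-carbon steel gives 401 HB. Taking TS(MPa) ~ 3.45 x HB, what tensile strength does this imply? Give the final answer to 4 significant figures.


TS (MPa) = 3.45 * HB
TS = 3.45 * 401
TS = 1383 MPa


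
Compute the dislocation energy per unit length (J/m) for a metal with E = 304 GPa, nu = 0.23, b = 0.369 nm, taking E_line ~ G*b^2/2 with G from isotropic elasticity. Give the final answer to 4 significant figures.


Step 1: G = E / (2*(1+nu))
G = 304 / (2*(1+0.23)) = 123.577 GPa = 1.23577e+11 Pa
Step 2: E_line = G*b^2/2
b = 0.369 nm = 3.69e-10 m
E_line = 0.5 * 1.23577e+11 * (3.69e-10)^2 = 8.413e-09 J/m


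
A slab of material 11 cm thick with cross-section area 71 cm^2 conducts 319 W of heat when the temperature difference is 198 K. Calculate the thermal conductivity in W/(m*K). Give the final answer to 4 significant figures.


k = Q*L / (A*dT)
L = 0.11 m, A = 7.1e-03 m^2
k = 319 * 0.11 / (7.1e-03 * 198)
k = 24.96 W/(m*K)


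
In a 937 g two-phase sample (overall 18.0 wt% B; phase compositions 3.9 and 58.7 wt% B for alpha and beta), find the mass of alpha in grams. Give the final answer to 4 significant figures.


f_alpha = (C_beta - C0) / (C_beta - C_alpha)
f_alpha = (58.7 - 18.0) / (58.7 - 3.9) = 0.742701
m_alpha = f_alpha * m_total = 0.742701 * 937 = 695.9 g


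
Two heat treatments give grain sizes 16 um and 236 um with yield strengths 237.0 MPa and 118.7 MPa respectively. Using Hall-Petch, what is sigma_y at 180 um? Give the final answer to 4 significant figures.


sigma_y = sigma0 + k / sqrt(d)
1/sqrt(d1) = 1/sqrt(1.6e-05) = 250;  1/sqrt(d2) = 65.0945
k = (sigma1 - sigma2) / (1/sqrt(d1) - 1/sqrt(d2)) = (237.0 - 118.7) / (250 - 65.0945) = 0.639786 MPa*m^0.5
sigma0 = sigma1 - k/sqrt(d1) = 237.0 - 0.639786*250 = 77.0535 MPa
sigma_y(d3) = 77.0535 + 0.639786 / sqrt(1.8e-04) = 124.7 MPa


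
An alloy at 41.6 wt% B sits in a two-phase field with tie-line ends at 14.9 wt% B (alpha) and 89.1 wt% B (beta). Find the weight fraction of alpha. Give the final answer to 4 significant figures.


f_alpha = (C_beta - C0) / (C_beta - C_alpha)
f_alpha = (89.1 - 41.6) / (89.1 - 14.9)
f_alpha = 0.6402


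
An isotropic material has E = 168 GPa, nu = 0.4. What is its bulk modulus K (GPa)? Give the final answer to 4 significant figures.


K = E / (3*(1-2*nu))
K = 168 / (3*(1-2*0.4))
K = 280 GPa


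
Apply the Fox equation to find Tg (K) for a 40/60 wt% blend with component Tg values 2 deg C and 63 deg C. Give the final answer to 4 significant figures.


1/Tg = w1/Tg1 + w2/Tg2 (in Kelvin)
Tg1 = 275.15 K, Tg2 = 336.15 K
1/Tg = 0.4/275.15 + 0.6/336.15
Tg = 308.8 K


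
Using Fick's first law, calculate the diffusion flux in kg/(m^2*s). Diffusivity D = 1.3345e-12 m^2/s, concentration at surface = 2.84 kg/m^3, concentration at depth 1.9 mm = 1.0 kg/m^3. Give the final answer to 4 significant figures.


J = -D * (dC/dx) = D * (C1 - C2) / dx
J = 1.3345e-12 * (2.84 - 1.0) / 1.9e-03
J = 1.292e-09 kg/(m^2*s)


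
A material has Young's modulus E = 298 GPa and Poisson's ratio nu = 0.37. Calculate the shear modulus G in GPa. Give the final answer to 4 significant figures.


G = E / (2*(1+nu))
G = 298 / (2*(1+0.37))
G = 108.8 GPa


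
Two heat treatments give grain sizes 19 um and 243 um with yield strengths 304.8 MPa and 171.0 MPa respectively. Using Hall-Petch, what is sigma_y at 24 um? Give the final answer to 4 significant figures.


sigma_y = sigma0 + k / sqrt(d)
1/sqrt(d1) = 1/sqrt(1.9e-05) = 229.416;  1/sqrt(d2) = 64.15
k = (sigma1 - sigma2) / (1/sqrt(d1) - 1/sqrt(d2)) = (304.8 - 171.0) / (229.416 - 64.15) = 0.809605 MPa*m^0.5
sigma0 = sigma1 - k/sqrt(d1) = 304.8 - 0.809605*229.416 = 119.064 MPa
sigma_y(d3) = 119.064 + 0.809605 / sqrt(2.4e-05) = 284.3 MPa


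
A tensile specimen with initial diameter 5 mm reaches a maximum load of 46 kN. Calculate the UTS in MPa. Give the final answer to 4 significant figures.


A0 = pi*(d/2)^2 = pi*(5/2)^2 = 19.635 mm^2
UTS = F_max / A0 = 46*1000 / 19.635
UTS = 2343 MPa


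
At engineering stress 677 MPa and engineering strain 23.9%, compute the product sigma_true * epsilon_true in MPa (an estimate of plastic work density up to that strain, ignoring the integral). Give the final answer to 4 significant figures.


sigma_true = sigma_eng * (1 + epsilon_eng)
sigma_true = 677 * (1 + 0.239) = 838.803 MPa
epsilon_true = ln(1 + epsilon_eng)
epsilon_true = ln(1 + 0.239) = 0.214305
sigma_true * epsilon_true = 838.803 * 0.214305 = 179.8 MPa


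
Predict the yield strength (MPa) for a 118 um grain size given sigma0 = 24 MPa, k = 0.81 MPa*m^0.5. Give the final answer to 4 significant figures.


sigma_y = sigma0 + k / sqrt(d)
d = 118 um = 1.18e-04 m
sigma_y = 24 + 0.81 / sqrt(1.18e-04)
sigma_y = 98.57 MPa


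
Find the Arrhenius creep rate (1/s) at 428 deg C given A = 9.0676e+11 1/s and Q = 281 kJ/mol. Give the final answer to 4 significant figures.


rate = A * exp(-Q / (R*T))
T = 428 + 273.15 = 701.15 K
rate = 9.0676e+11 * exp(-281e3 / (8.314 * 701.15))
rate = 1.054e-09 1/s


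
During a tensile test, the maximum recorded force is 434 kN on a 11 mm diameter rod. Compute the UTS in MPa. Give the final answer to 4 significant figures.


A0 = pi*(d/2)^2 = pi*(11/2)^2 = 95.0332 mm^2
UTS = F_max / A0 = 434*1000 / 95.0332
UTS = 4567 MPa


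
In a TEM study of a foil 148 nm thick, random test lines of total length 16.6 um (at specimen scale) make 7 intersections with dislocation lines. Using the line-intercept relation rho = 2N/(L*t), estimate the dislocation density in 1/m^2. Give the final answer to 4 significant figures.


rho = 2N / (L * t)
L = 16.6 um = 1.66e-05 m, t = 148 nm = 1.48e-07 m
rho = 2 * 7 / (1.66e-05 * 1.48e-07)
rho = 5.698e+12 1/m^2


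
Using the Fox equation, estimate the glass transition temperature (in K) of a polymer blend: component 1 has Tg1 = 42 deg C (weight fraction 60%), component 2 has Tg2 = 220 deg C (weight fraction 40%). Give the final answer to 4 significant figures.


1/Tg = w1/Tg1 + w2/Tg2 (in Kelvin)
Tg1 = 315.15 K, Tg2 = 493.15 K
1/Tg = 0.6/315.15 + 0.4/493.15
Tg = 368.3 K


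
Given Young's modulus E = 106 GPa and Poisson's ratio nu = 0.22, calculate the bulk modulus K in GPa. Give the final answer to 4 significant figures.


K = E / (3*(1-2*nu))
K = 106 / (3*(1-2*0.22))
K = 63.1 GPa


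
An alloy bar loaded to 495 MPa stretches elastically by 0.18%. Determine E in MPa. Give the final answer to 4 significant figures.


E = sigma / epsilon
epsilon = 0.18% = 1.8e-03
E = 495 / 1.8e-03
E = 275000 MPa


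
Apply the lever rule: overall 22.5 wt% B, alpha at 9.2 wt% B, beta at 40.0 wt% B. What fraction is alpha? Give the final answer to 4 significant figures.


f_alpha = (C_beta - C0) / (C_beta - C_alpha)
f_alpha = (40.0 - 22.5) / (40.0 - 9.2)
f_alpha = 0.5682


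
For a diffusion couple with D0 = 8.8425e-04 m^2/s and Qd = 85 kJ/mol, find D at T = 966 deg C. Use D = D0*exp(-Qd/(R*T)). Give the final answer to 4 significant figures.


D = D0 * exp(-Qd / (R*T))
T = 1239.15 K
D = 8.8425e-04 * exp(-85e3 / (8.314 * 1239.15))
D = 2.309e-07 m^2/s


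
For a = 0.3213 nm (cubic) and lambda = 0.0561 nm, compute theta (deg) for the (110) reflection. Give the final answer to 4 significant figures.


d = a / sqrt(h^2+k^2+l^2)
d = 0.3213 / sqrt(2) = 0.227193 nm
lambda = 2*d*sin(theta)  =>  sin(theta) = lambda / (2*d)
sin(theta) = 0.0561 / (2 * 0.227193) = 0.123463
theta = 7.092 deg


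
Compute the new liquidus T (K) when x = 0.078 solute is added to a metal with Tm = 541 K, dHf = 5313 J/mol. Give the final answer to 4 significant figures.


dT = R*Tm^2*x / dHf
dT = 8.314 * 541^2 * 0.078 / 5313
dT = 35.7239 K
T_new = 541 - 35.7239 = 505.3 K


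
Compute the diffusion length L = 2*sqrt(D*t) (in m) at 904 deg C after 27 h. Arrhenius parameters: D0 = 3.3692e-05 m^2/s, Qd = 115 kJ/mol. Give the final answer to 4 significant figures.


Step 1: D = D0 * exp(-Qd/(R*T))
T = 1177.15 K
D = 3.3692e-05 * exp(-115e3 / (8.314 * 1177.15)) = 2.65677e-10 m^2/s
Step 2: L = 2*sqrt(D*t)
t = 27 h = 97200 s
L = 2*sqrt(2.65677e-10 * 97200) = 0.01016 m


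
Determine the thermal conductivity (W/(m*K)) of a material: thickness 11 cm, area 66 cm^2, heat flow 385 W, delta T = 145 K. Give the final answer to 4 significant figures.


k = Q*L / (A*dT)
L = 0.11 m, A = 6.6e-03 m^2
k = 385 * 0.11 / (6.6e-03 * 145)
k = 44.25 W/(m*K)


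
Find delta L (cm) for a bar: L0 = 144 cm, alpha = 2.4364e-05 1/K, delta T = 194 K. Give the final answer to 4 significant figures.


dL = L0 * alpha * dT
dL = 144 * 2.4364e-05 * 194
dL = 0.6806 cm


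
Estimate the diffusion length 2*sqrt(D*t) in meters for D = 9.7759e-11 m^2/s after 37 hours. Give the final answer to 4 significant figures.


t = 37 hr = 133200 s
Diffusion length = 2*sqrt(D*t)
= 2*sqrt(9.7759e-11 * 133200)
= 7.217e-03 m


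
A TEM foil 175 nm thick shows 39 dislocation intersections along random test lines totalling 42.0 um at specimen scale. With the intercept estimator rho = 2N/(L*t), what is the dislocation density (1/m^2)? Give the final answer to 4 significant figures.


rho = 2N / (L * t)
L = 42.0 um = 4.2e-05 m, t = 175 nm = 1.75e-07 m
rho = 2 * 39 / (4.2e-05 * 1.75e-07)
rho = 1.061e+13 1/m^2


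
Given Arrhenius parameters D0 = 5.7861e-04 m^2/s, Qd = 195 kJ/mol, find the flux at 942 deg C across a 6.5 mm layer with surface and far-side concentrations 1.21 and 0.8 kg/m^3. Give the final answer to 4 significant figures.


Step 1: D = D0 * exp(-Qd/(R*T))
T = 942 + 273.15 = 1215.15 K
D = 5.7861e-04 * exp(-195e3 / (8.314 * 1215.15)) = 2.39762e-12 m^2/s
Step 2: J = D * (C1 - C2) / dx
J = 2.39762e-12 * (1.21 - 0.8) / 6.5e-03
J = 1.512e-10 kg/(m^2*s)


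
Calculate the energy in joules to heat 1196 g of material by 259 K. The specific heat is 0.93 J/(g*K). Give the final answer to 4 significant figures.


Q = m * cp * dT
Q = 1196 * 0.93 * 259
Q = 288100 J


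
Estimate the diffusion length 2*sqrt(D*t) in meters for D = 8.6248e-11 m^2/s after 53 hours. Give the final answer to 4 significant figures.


t = 53 hr = 190800 s
Diffusion length = 2*sqrt(D*t)
= 2*sqrt(8.6248e-11 * 190800)
= 8.113e-03 m


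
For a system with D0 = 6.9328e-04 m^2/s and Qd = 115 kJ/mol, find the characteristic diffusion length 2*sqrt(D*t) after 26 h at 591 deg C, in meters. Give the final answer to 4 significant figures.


Step 1: D = D0 * exp(-Qd/(R*T))
T = 864.15 K
D = 6.9328e-04 * exp(-115e3 / (8.314 * 864.15)) = 7.75063e-11 m^2/s
Step 2: L = 2*sqrt(D*t)
t = 26 h = 93600 s
L = 2*sqrt(7.75063e-11 * 93600) = 5.387e-03 m


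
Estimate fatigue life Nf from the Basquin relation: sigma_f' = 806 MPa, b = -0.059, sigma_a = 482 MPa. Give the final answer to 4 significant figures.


sigma_a = sigma_f' * (2*Nf)^b
2*Nf = (sigma_a / sigma_f')^(1/b)
2*Nf = (482 / 806)^(1/-0.059)
2*Nf = 6088.95
Nf = 3044 cycles


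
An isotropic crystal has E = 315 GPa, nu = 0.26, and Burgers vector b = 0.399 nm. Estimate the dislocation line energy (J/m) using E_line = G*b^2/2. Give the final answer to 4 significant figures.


Step 1: G = E / (2*(1+nu))
G = 315 / (2*(1+0.26)) = 125 GPa = 1.25e+11 Pa
Step 2: E_line = G*b^2/2
b = 0.399 nm = 3.99e-10 m
E_line = 0.5 * 1.25e+11 * (3.99e-10)^2 = 9.95e-09 J/m


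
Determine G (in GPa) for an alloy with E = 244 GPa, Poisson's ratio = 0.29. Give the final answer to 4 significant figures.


G = E / (2*(1+nu))
G = 244 / (2*(1+0.29))
G = 94.57 GPa


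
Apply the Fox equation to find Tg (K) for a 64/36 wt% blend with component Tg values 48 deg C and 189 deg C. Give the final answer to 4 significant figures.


1/Tg = w1/Tg1 + w2/Tg2 (in Kelvin)
Tg1 = 321.15 K, Tg2 = 462.15 K
1/Tg = 0.64/321.15 + 0.36/462.15
Tg = 360.8 K


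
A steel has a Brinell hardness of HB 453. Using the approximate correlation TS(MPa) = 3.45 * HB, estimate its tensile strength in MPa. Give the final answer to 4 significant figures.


TS (MPa) = 3.45 * HB
TS = 3.45 * 453
TS = 1563 MPa


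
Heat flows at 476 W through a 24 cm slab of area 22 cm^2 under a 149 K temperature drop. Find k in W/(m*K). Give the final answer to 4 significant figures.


k = Q*L / (A*dT)
L = 0.24 m, A = 2.2e-03 m^2
k = 476 * 0.24 / (2.2e-03 * 149)
k = 348.5 W/(m*K)


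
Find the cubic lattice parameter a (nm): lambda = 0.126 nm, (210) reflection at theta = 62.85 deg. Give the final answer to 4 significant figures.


d = lambda / (2*sin(theta))
d = 0.126 / (2*sin(62.85 deg))
d = 0.0708012 nm
a = d * sqrt(h^2+k^2+l^2) = 0.0708012 * sqrt(5)
a = 0.1583 nm


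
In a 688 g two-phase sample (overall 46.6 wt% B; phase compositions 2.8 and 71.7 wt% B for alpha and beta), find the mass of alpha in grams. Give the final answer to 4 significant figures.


f_alpha = (C_beta - C0) / (C_beta - C_alpha)
f_alpha = (71.7 - 46.6) / (71.7 - 2.8) = 0.364296
m_alpha = f_alpha * m_total = 0.364296 * 688 = 250.6 g


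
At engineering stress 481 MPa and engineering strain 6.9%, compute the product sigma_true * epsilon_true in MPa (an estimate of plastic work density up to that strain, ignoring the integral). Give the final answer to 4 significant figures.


sigma_true = sigma_eng * (1 + epsilon_eng)
sigma_true = 481 * (1 + 0.069) = 514.189 MPa
epsilon_true = ln(1 + epsilon_eng)
epsilon_true = ln(1 + 0.069) = 0.0667236
sigma_true * epsilon_true = 514.189 * 0.0667236 = 34.31 MPa


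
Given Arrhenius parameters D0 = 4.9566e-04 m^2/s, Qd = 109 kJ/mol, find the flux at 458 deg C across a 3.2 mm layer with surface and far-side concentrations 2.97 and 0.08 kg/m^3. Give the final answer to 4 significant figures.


Step 1: D = D0 * exp(-Qd/(R*T))
T = 458 + 273.15 = 731.15 K
D = 4.9566e-04 * exp(-109e3 / (8.314 * 731.15)) = 8.08633e-12 m^2/s
Step 2: J = D * (C1 - C2) / dx
J = 8.08633e-12 * (2.97 - 0.08) / 3.2e-03
J = 7.303e-09 kg/(m^2*s)


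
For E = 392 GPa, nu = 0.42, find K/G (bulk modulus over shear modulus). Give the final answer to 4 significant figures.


G = E / (2*(1+nu))
G = 392 / (2*(1+0.42)) = 138.028 GPa
K = E / (3*(1-2*nu))
K = 392 / (3*(1-2*0.42)) = 816.667 GPa
K/G = 816.667 / 138.028 = 5.917


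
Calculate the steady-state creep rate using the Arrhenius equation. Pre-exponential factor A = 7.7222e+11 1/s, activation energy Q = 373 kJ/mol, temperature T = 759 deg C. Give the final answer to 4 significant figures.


rate = A * exp(-Q / (R*T))
T = 759 + 273.15 = 1032.15 K
rate = 7.7222e+11 * exp(-373e3 / (8.314 * 1032.15))
rate = 1.024e-07 1/s


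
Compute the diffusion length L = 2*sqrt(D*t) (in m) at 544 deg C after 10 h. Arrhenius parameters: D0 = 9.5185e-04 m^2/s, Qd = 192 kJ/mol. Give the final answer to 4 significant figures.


Step 1: D = D0 * exp(-Qd/(R*T))
T = 817.15 K
D = 9.5185e-04 * exp(-192e3 / (8.314 * 817.15)) = 5.06896e-16 m^2/s
Step 2: L = 2*sqrt(D*t)
t = 10 h = 36000 s
L = 2*sqrt(5.06896e-16 * 36000) = 8.544e-06 m


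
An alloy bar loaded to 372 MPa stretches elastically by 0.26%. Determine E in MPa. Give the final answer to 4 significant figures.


E = sigma / epsilon
epsilon = 0.26% = 2.6e-03
E = 372 / 2.6e-03
E = 143100 MPa


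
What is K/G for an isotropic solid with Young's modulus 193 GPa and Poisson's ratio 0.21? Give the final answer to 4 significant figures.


G = E / (2*(1+nu))
G = 193 / (2*(1+0.21)) = 79.7521 GPa
K = E / (3*(1-2*nu))
K = 193 / (3*(1-2*0.21)) = 110.92 GPa
K/G = 110.92 / 79.7521 = 1.391


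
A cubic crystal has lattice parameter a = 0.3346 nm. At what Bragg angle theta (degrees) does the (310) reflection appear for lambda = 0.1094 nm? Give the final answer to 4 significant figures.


d = a / sqrt(h^2+k^2+l^2)
d = 0.3346 / sqrt(10) = 0.10581 nm
lambda = 2*d*sin(theta)  =>  sin(theta) = lambda / (2*d)
sin(theta) = 0.1094 / (2 * 0.10581) = 0.516965
theta = 31.13 deg


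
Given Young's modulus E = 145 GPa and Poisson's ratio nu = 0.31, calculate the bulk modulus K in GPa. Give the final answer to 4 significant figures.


K = E / (3*(1-2*nu))
K = 145 / (3*(1-2*0.31))
K = 127.2 GPa


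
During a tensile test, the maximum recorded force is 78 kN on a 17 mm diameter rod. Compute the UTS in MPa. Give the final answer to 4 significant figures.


A0 = pi*(d/2)^2 = pi*(17/2)^2 = 226.98 mm^2
UTS = F_max / A0 = 78*1000 / 226.98
UTS = 343.6 MPa


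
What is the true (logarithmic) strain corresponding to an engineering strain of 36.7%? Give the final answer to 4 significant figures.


epsilon_true = ln(1 + epsilon_eng)
epsilon_true = ln(1 + 0.367)
epsilon_true = 0.3126


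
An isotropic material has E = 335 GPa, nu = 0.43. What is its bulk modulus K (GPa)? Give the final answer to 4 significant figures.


K = E / (3*(1-2*nu))
K = 335 / (3*(1-2*0.43))
K = 797.6 GPa


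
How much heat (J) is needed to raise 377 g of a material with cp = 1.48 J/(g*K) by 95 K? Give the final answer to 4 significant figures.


Q = m * cp * dT
Q = 377 * 1.48 * 95
Q = 53010 J


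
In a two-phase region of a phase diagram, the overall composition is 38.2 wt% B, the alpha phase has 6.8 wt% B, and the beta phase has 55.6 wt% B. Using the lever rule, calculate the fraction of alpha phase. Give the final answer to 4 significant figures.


f_alpha = (C_beta - C0) / (C_beta - C_alpha)
f_alpha = (55.6 - 38.2) / (55.6 - 6.8)
f_alpha = 0.3566


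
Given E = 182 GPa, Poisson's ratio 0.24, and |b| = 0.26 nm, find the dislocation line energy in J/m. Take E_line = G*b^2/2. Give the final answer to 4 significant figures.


Step 1: G = E / (2*(1+nu))
G = 182 / (2*(1+0.24)) = 73.3871 GPa = 7.33871e+10 Pa
Step 2: E_line = G*b^2/2
b = 0.26 nm = 2.6e-10 m
E_line = 0.5 * 7.33871e+10 * (2.6e-10)^2 = 2.48e-09 J/m


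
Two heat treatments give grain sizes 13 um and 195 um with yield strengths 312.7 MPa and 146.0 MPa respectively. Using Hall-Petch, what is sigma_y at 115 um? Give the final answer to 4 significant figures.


sigma_y = sigma0 + k / sqrt(d)
1/sqrt(d1) = 1/sqrt(1.3e-05) = 277.35;  1/sqrt(d2) = 71.6115
k = (sigma1 - sigma2) / (1/sqrt(d1) - 1/sqrt(d2)) = (312.7 - 146.0) / (277.35 - 71.6115) = 0.810251 MPa*m^0.5
sigma0 = sigma1 - k/sqrt(d1) = 312.7 - 0.810251*277.35 = 87.9767 MPa
sigma_y(d3) = 87.9767 + 0.810251 / sqrt(1.15e-04) = 163.5 MPa


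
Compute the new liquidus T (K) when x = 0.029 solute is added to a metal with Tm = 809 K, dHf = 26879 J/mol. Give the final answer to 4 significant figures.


dT = R*Tm^2*x / dHf
dT = 8.314 * 809^2 * 0.029 / 26879
dT = 5.87073 K
T_new = 809 - 5.87073 = 803.1 K


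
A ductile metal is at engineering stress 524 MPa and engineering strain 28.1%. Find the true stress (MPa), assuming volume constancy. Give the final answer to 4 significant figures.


sigma_true = sigma_eng * (1 + epsilon_eng)
sigma_true = 524 * (1 + 0.281)
sigma_true = 671.2 MPa


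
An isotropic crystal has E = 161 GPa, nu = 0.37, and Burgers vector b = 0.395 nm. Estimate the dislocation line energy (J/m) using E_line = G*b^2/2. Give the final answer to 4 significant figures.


Step 1: G = E / (2*(1+nu))
G = 161 / (2*(1+0.37)) = 58.7591 GPa = 5.87591e+10 Pa
Step 2: E_line = G*b^2/2
b = 0.395 nm = 3.95e-10 m
E_line = 0.5 * 5.87591e+10 * (3.95e-10)^2 = 4.584e-09 J/m


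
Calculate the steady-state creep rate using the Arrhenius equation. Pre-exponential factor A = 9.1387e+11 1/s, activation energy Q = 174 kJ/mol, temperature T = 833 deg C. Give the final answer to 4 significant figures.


rate = A * exp(-Q / (R*T))
T = 833 + 273.15 = 1106.15 K
rate = 9.1387e+11 * exp(-174e3 / (8.314 * 1106.15))
rate = 5546 1/s


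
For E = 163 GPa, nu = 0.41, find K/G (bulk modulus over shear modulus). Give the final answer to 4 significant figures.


G = E / (2*(1+nu))
G = 163 / (2*(1+0.41)) = 57.8014 GPa
K = E / (3*(1-2*nu))
K = 163 / (3*(1-2*0.41)) = 301.852 GPa
K/G = 301.852 / 57.8014 = 5.222


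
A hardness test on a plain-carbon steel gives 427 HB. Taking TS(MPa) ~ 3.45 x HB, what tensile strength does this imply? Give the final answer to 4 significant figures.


TS (MPa) = 3.45 * HB
TS = 3.45 * 427
TS = 1473 MPa


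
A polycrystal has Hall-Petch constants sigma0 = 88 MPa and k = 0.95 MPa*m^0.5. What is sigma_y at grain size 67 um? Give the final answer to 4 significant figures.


sigma_y = sigma0 + k / sqrt(d)
d = 67 um = 6.7e-05 m
sigma_y = 88 + 0.95 / sqrt(6.7e-05)
sigma_y = 204.1 MPa


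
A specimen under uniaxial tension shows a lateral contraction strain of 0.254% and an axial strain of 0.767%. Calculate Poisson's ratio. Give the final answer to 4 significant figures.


nu = -epsilon_lat / epsilon_axial
Lateral strain is contraction (negative), so using magnitudes:
nu = 0.254 / 0.767
nu = 0.3312


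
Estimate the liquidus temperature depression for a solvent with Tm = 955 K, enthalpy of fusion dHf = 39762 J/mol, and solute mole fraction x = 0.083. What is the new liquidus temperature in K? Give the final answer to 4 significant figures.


dT = R*Tm^2*x / dHf
dT = 8.314 * 955^2 * 0.083 / 39762
dT = 15.828 K
T_new = 955 - 15.828 = 939.2 K


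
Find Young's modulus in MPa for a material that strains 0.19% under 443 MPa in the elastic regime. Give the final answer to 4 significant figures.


E = sigma / epsilon
epsilon = 0.19% = 1.9e-03
E = 443 / 1.9e-03
E = 233200 MPa


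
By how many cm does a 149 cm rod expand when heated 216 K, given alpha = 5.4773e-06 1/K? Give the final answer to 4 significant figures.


dL = L0 * alpha * dT
dL = 149 * 5.4773e-06 * 216
dL = 0.1763 cm


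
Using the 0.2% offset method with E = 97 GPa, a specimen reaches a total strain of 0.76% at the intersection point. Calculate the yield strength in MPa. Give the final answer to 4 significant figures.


Offset strain = 0.002
Elastic strain at yield = total_strain - offset = 7.6e-03 - 0.002 = 5.6e-03
sigma_y = E * elastic_strain = 97000 * 5.6e-03
sigma_y = 543.2 MPa


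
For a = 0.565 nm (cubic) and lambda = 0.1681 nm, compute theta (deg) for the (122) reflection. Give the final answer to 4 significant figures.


d = a / sqrt(h^2+k^2+l^2)
d = 0.565 / sqrt(9) = 0.188333 nm
lambda = 2*d*sin(theta)  =>  sin(theta) = lambda / (2*d)
sin(theta) = 0.1681 / (2 * 0.188333) = 0.446283
theta = 26.51 deg


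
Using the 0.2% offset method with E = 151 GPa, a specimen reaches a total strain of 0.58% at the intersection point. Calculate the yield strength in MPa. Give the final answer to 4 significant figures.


Offset strain = 0.002
Elastic strain at yield = total_strain - offset = 5.8e-03 - 0.002 = 3.8e-03
sigma_y = E * elastic_strain = 151000 * 3.8e-03
sigma_y = 573.8 MPa


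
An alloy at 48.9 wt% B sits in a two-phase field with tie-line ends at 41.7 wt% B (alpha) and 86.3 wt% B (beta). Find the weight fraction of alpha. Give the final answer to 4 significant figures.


f_alpha = (C_beta - C0) / (C_beta - C_alpha)
f_alpha = (86.3 - 48.9) / (86.3 - 41.7)
f_alpha = 0.8386


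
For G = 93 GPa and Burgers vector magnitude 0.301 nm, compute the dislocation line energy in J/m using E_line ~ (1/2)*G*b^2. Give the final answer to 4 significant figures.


E = G*b^2/2
b = 0.301 nm = 3.01e-10 m
G = 93 GPa = 9.3e+10 Pa
E = 0.5 * 9.3e+10 * (3.01e-10)^2
E = 4.213e-09 J/m


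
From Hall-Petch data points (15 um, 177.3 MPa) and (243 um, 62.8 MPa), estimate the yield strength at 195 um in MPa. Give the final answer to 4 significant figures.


sigma_y = sigma0 + k / sqrt(d)
1/sqrt(d1) = 1/sqrt(1.5e-05) = 258.199;  1/sqrt(d2) = 64.15
k = (sigma1 - sigma2) / (1/sqrt(d1) - 1/sqrt(d2)) = (177.3 - 62.8) / (258.199 - 64.15) = 0.590058 MPa*m^0.5
sigma0 = sigma1 - k/sqrt(d1) = 177.3 - 0.590058*258.199 = 24.9478 MPa
sigma_y(d3) = 24.9478 + 0.590058 / sqrt(1.95e-04) = 67.2 MPa


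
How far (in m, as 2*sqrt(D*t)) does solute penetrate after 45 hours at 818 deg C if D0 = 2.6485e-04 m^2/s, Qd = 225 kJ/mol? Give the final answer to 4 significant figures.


Step 1: D = D0 * exp(-Qd/(R*T))
T = 1091.15 K
D = 2.6485e-04 * exp(-225e3 / (8.314 * 1091.15)) = 4.48327e-15 m^2/s
Step 2: L = 2*sqrt(D*t)
t = 45 h = 162000 s
L = 2*sqrt(4.48327e-15 * 162000) = 5.39e-05 m


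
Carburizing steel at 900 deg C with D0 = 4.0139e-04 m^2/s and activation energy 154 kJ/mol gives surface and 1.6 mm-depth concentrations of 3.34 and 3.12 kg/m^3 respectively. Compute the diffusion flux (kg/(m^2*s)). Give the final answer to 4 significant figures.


Step 1: D = D0 * exp(-Qd/(R*T))
T = 900 + 273.15 = 1173.15 K
D = 4.0139e-04 * exp(-154e3 / (8.314 * 1173.15)) = 5.57765e-11 m^2/s
Step 2: J = D * (C1 - C2) / dx
J = 5.57765e-11 * (3.34 - 3.12) / 1.6e-03
J = 7.669e-09 kg/(m^2*s)


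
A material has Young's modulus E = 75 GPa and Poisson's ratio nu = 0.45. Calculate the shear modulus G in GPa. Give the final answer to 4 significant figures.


G = E / (2*(1+nu))
G = 75 / (2*(1+0.45))
G = 25.86 GPa


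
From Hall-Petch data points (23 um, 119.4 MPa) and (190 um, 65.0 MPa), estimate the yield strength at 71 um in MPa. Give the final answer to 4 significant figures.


sigma_y = sigma0 + k / sqrt(d)
1/sqrt(d1) = 1/sqrt(2.3e-05) = 208.514;  1/sqrt(d2) = 72.5476
k = (sigma1 - sigma2) / (1/sqrt(d1) - 1/sqrt(d2)) = (119.4 - 65.0) / (208.514 - 72.5476) = 0.400098 MPa*m^0.5
sigma0 = sigma1 - k/sqrt(d1) = 119.4 - 0.400098*208.514 = 35.9739 MPa
sigma_y(d3) = 35.9739 + 0.400098 / sqrt(7.1e-05) = 83.46 MPa


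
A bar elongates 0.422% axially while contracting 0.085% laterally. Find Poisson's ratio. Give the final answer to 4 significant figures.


nu = -epsilon_lat / epsilon_axial
Lateral strain is contraction (negative), so using magnitudes:
nu = 0.085 / 0.422
nu = 0.2014


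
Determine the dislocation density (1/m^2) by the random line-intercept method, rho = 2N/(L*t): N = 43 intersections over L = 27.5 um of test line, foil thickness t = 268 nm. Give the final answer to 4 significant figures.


rho = 2N / (L * t)
L = 27.5 um = 2.75e-05 m, t = 268 nm = 2.68e-07 m
rho = 2 * 43 / (2.75e-05 * 2.68e-07)
rho = 1.167e+13 1/m^2


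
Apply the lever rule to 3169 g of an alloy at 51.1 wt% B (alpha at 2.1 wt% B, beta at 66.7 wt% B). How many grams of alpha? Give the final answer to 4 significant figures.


f_alpha = (C_beta - C0) / (C_beta - C_alpha)
f_alpha = (66.7 - 51.1) / (66.7 - 2.1) = 0.241486
m_alpha = f_alpha * m_total = 0.241486 * 3169 = 765.3 g


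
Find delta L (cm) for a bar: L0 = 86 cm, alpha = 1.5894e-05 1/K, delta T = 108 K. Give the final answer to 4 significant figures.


dL = L0 * alpha * dT
dL = 86 * 1.5894e-05 * 108
dL = 0.1476 cm


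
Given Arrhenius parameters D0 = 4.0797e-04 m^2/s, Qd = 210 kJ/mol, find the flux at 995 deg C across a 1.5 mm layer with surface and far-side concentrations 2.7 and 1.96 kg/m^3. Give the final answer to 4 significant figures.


Step 1: D = D0 * exp(-Qd/(R*T))
T = 995 + 273.15 = 1268.15 K
D = 4.0797e-04 * exp(-210e3 / (8.314 * 1268.15)) = 9.13044e-13 m^2/s
Step 2: J = D * (C1 - C2) / dx
J = 9.13044e-13 * (2.7 - 1.96) / 1.5e-03
J = 4.504e-10 kg/(m^2*s)


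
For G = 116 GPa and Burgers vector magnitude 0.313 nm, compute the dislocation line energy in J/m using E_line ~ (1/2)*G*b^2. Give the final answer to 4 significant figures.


E = G*b^2/2
b = 0.313 nm = 3.13e-10 m
G = 116 GPa = 1.16e+11 Pa
E = 0.5 * 1.16e+11 * (3.13e-10)^2
E = 5.682e-09 J/m


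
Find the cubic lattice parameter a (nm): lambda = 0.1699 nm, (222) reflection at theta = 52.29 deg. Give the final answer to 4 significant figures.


d = lambda / (2*sin(theta))
d = 0.1699 / (2*sin(52.29 deg))
d = 0.10738 nm
a = d * sqrt(h^2+k^2+l^2) = 0.10738 * sqrt(12)
a = 0.372 nm


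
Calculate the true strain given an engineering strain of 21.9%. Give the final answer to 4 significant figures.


epsilon_true = ln(1 + epsilon_eng)
epsilon_true = ln(1 + 0.219)
epsilon_true = 0.198


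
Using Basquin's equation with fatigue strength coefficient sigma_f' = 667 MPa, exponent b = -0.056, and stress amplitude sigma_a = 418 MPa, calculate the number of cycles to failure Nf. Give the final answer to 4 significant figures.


sigma_a = sigma_f' * (2*Nf)^b
2*Nf = (sigma_a / sigma_f')^(1/b)
2*Nf = (418 / 667)^(1/-0.056)
2*Nf = 4208.23
Nf = 2104 cycles


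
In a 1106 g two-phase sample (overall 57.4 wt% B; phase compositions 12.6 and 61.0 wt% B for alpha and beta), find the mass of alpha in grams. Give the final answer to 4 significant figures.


f_alpha = (C_beta - C0) / (C_beta - C_alpha)
f_alpha = (61.0 - 57.4) / (61.0 - 12.6) = 0.0743802
m_alpha = f_alpha * m_total = 0.0743802 * 1106 = 82.26 g


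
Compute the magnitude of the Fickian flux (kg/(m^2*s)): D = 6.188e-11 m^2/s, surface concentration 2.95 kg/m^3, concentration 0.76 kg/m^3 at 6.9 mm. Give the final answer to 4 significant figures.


J = -D * (dC/dx) = D * (C1 - C2) / dx
J = 6.188e-11 * (2.95 - 0.76) / 6.9e-03
J = 1.964e-08 kg/(m^2*s)


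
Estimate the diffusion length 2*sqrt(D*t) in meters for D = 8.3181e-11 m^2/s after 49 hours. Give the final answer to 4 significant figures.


t = 49 hr = 176400 s
Diffusion length = 2*sqrt(D*t)
= 2*sqrt(8.3181e-11 * 176400)
= 7.661e-03 m


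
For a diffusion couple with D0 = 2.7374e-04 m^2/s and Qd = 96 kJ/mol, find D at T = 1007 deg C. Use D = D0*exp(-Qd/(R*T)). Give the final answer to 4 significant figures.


D = D0 * exp(-Qd / (R*T))
T = 1280.15 K
D = 2.7374e-04 * exp(-96e3 / (8.314 * 1280.15))
D = 3.312e-08 m^2/s


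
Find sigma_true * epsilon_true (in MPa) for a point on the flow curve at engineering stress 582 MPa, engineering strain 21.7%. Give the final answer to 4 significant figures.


sigma_true = sigma_eng * (1 + epsilon_eng)
sigma_true = 582 * (1 + 0.217) = 708.294 MPa
epsilon_true = ln(1 + epsilon_eng)
epsilon_true = ln(1 + 0.217) = 0.196389
sigma_true * epsilon_true = 708.294 * 0.196389 = 139.1 MPa


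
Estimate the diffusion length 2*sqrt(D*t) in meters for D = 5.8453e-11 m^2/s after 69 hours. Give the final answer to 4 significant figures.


t = 69 hr = 248400 s
Diffusion length = 2*sqrt(D*t)
= 2*sqrt(5.8453e-11 * 248400)
= 7.621e-03 m


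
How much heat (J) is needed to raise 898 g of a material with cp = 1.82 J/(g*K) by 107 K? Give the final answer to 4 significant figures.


Q = m * cp * dT
Q = 898 * 1.82 * 107
Q = 174900 J


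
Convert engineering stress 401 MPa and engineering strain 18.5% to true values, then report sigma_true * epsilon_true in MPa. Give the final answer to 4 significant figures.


sigma_true = sigma_eng * (1 + epsilon_eng)
sigma_true = 401 * (1 + 0.185) = 475.185 MPa
epsilon_true = ln(1 + epsilon_eng)
epsilon_true = ln(1 + 0.185) = 0.169743
sigma_true * epsilon_true = 475.185 * 0.169743 = 80.66 MPa


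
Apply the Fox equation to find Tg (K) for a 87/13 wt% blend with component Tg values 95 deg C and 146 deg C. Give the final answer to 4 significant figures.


1/Tg = w1/Tg1 + w2/Tg2 (in Kelvin)
Tg1 = 368.15 K, Tg2 = 419.15 K
1/Tg = 0.87/368.15 + 0.13/419.15
Tg = 374.1 K


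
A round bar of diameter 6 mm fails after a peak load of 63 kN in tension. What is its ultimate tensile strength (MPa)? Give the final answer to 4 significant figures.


A0 = pi*(d/2)^2 = pi*(6/2)^2 = 28.2743 mm^2
UTS = F_max / A0 = 63*1000 / 28.2743
UTS = 2228 MPa


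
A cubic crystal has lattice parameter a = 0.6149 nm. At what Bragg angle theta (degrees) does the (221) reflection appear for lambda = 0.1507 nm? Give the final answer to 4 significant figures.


d = a / sqrt(h^2+k^2+l^2)
d = 0.6149 / sqrt(9) = 0.204967 nm
lambda = 2*d*sin(theta)  =>  sin(theta) = lambda / (2*d)
sin(theta) = 0.1507 / (2 * 0.204967) = 0.367621
theta = 21.57 deg


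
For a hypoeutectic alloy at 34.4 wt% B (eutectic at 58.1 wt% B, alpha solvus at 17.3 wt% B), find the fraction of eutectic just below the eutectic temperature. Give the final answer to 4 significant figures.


f_primary = (C_e - C0) / (C_e - C_alpha_max)
f_primary = (58.1 - 34.4) / (58.1 - 17.3)
f_primary = 0.580882
f_eutectic = 1 - 0.580882 = 0.4191


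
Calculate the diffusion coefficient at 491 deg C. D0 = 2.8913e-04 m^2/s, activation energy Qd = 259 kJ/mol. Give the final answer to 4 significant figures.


D = D0 * exp(-Qd / (R*T))
T = 764.15 K
D = 2.8913e-04 * exp(-259e3 / (8.314 * 764.15))
D = 5.703e-22 m^2/s


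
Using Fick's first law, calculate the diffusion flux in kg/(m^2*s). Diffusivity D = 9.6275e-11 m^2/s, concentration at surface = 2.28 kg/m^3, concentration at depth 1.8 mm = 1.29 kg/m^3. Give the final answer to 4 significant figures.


J = -D * (dC/dx) = D * (C1 - C2) / dx
J = 9.6275e-11 * (2.28 - 1.29) / 1.8e-03
J = 5.295e-08 kg/(m^2*s)


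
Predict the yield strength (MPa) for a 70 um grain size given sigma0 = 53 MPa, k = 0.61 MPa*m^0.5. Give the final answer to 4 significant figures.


sigma_y = sigma0 + k / sqrt(d)
d = 70 um = 7e-05 m
sigma_y = 53 + 0.61 / sqrt(7e-05)
sigma_y = 125.9 MPa


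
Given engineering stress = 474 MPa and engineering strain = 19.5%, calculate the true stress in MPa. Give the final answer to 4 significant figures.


sigma_true = sigma_eng * (1 + epsilon_eng)
sigma_true = 474 * (1 + 0.195)
sigma_true = 566.4 MPa


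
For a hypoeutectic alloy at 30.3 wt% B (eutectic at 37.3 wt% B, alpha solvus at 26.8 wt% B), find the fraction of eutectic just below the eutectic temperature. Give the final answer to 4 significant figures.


f_primary = (C_e - C0) / (C_e - C_alpha_max)
f_primary = (37.3 - 30.3) / (37.3 - 26.8)
f_primary = 0.666667
f_eutectic = 1 - 0.666667 = 0.3333
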